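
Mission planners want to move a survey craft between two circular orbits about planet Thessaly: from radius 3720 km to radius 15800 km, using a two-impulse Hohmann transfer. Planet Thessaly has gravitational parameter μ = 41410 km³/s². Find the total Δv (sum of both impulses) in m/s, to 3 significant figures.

Δv = 1530 m/s

Semi-major axis of the transfer orbit: a_t = (3720 + 15800)/2 = 9760 km.
At r₁ the circular-orbit speed is v₁ = √(μ/r₁) = 3.336423 km/s.
Transfer-orbit speed at r₁ (v² = μ(2/r − 1/a)): v_p = √[μ(2/r₁ − 1/a_t)] = 4.245069 km/s.
First burn Δv₁ = |v_p − v₁| = 0.9086 km/s.
At r₂, v₂ = √(μ/r₂) = 1.6189 km/s.
Transfer-orbit speed at r₂: v_a = √[μ(2/r₂ − 1/a_t)] = 0.99947 km/s.
Second burn Δv₂ = |v₂ − v_a| = 0.6194 km/s.
Δv = Δv₁ + Δv₂ = 0.9086 + 0.6194 = 1.528 km/s.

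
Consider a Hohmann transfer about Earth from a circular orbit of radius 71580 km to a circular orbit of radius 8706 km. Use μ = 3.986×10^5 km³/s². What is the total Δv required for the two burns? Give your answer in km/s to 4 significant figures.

Δv = 3.530 km/s

The Hohmann ellipse has a_t = (r₁ + r₂)/2 = 40143 km.
Circular speed at r₁: v₁ = √(μ/r₁) = √(3.986×10^5/71580) = 2.360 km/s.
Transfer-orbit speed at r₁ (vis-viva equation): v_a = √[μ(2/r₁ − 1/a_t)] = 1.099 km/s.
First burn Δv₁ = |v_a − v₁| = 1.261 km/s.
Circular speed at r₂: v₂ = √(μ/r₂) = 6.766 km/s.
Transfer-orbit speed at r₂: v_p = √[μ(2/r₂ − 1/a_t)] = 9.035 km/s.
Second burn Δv₂ = |v₂ − v_p| = 2.269 km/s.
Total Δv = Δv₁ + Δv₂ = 3.530 km/s.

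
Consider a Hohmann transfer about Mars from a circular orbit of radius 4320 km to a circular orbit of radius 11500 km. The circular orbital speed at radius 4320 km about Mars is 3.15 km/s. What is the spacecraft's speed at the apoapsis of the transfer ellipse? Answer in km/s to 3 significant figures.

v = 1.43 km/s

From the circular-orbit relation v² = μ/r at r = 4320 km: μ = v²r = (3.15)² × 4320 = 42865.2 km³/s².
The Hohmann ellipse has a_t = (r₁ + r₂)/2 = 7910 km.
At apoapsis, r = 11500 km.
Vis-viva: v = √[μ(2/r − 1/a_t)] = √[42865.2 × (2/11500 − 1/7910)] = 1.427 km/s.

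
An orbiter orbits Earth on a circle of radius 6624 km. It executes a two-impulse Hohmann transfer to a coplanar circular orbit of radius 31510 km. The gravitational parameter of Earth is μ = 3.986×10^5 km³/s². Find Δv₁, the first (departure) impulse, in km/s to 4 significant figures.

The Hohmann ellipse has a_t = (r₁ + r₂)/2 = 19067 km.
Circular speed at r = 6624 km: v_c = √(μ/r) = 7.757 km/s.
Vis-viva on the transfer ellipse at r = 6624 km gives v_t = √[μ(2/r − 1/a_t)] = 9.972 km/s.
Δv₁ = |v_t − v_c| = |9.972 − 7.757| = 2.215 km/s.

Δv₁ = 2.215 km/s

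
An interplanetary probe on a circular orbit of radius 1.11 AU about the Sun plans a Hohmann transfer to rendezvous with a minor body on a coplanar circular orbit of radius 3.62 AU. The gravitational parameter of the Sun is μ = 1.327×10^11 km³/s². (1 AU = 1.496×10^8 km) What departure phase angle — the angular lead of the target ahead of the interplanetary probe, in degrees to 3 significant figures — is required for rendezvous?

In km: r₁ = 1.11 × 1.496×10^8 = 1.66056×10^8 km; r₂ = 3.62 × 1.496×10^8 = 5.41552×10^8 km.
Transfer-ellipse semi-major axis a_t = (r₁ + r₂)/2 = (1.66056×10^8 + 5.41552×10^8)/2 = 3.53804×10^8 km.
Transfer time t = π√(a_t³/μ) = 5.73929×10^7 s.
The target's mean motion on its circular orbit is ω₂ = √(μ/r₂³) = 2.89051×10^-8 rad/s.
Angle swept by the target during transfer: ω₂·t = 1.65895 rad = 95.051°.
Arrival is 180° from departure on the ellipse, so φ = 180° − 95.051° = 84.9°.

φ = 84.9°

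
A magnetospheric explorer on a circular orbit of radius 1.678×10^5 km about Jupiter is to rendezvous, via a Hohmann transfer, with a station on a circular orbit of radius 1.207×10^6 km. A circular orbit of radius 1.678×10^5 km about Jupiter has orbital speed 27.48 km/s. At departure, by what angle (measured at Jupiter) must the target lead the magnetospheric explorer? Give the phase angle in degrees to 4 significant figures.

From the circular-orbit relation v² = μ/r at r = 1.678×10^5 km: μ = v²r = (27.48)² × 1.678×10^5 = 1.26714×10^8 km³/s².
The Hohmann ellipse has a_t = (r₁ + r₂)/2 = 6.874×10^5 km.
Transfer time t = π√(a_t³/μ) = 1.5906×10^5 s.
The target's mean motion on its circular orbit is ω₂ = √(μ/r₂³) = 8.4889×10^-6 rad/s.
Angle swept by the target during transfer: ω₂·t = 1.3502 rad = 77.36°.
The magnetospheric explorer traverses 180° on the transfer ellipse, so the target must lead by 180° − 77.36° = 102.6°.

φ = 102.6°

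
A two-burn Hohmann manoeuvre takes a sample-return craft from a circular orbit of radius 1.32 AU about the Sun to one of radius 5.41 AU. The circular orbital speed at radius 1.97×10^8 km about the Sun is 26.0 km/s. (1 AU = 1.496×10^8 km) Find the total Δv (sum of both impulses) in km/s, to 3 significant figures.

From the circular-orbit relation v² = μ/r at r = 1.97×10^8 km: μ = v²r = (26.0)² × 1.97×10^8 = 1.33172×10^11 km³/s².
In km: r₁ = 1.32 × 1.496×10^8 = 1.97472×10^8 km; r₂ = 5.41 × 1.496×10^8 = 8.09336×10^8 km.
The Hohmann ellipse has a_t = (r₁ + r₂)/2 = 5.03404×10^8 km.
Circular speed at r₁: v₁ = √(μ/r₁) = √(1.33172×10^11/1.97472×10^8) = 25.969 km/s.
On the transfer ellipse at r₁, v² = μ(2/r − 1/a) gives v_p = √[μ(2/r₁ − 1/a_t)] = 32.928 km/s.
First burn Δv₁ = |v_p − v₁| = 6.959 km/s.
At r₂, v₂ = √(μ/r₂) = 12.8275 km/s.
Transfer-orbit speed at r₂: v_a = √[μ(2/r₂ − 1/a_t)] = 8.03409 km/s.
Second burn Δv₂ = |v₂ − v_a| = 4.793 km/s.
Δv = Δv₁ + Δv₂ = 6.959 + 4.793 = 11.75 km/s.

Δv = 11.8 km/s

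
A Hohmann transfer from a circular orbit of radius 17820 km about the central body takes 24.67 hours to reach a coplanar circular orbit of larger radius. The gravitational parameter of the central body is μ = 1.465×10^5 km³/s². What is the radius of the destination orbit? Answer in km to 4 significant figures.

Transfer time t = 24.67 hours = 88812 s, and t = π√(a_t³/μ).
So a_t = (μ t²/π²)^(1/3) = (1.465×10^5 × (88812)² / π²)^(1/3) = 48921 km.
Since a_t = (r₁ + r₂)/2, r₂ = 2a_t − r₁ = 2×48921 − 17820 = 80022 km.

r₂ = 80020 km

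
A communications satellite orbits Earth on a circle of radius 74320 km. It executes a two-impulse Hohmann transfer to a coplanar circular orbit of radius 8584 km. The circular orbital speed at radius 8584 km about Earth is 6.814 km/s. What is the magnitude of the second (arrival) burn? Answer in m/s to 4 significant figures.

From the circular-orbit relation v² = μ/r at r = 8584 km: μ = v²r = (6.814)² × 8584 = 3.98560×10^5 km³/s².
Semi-major axis of the transfer orbit: a_t = (74320 + 8584)/2 = 41452 km.
Circular speed at r = 8584 km: v_c = √(μ/r) = 6.814 km/s.
Transfer-orbit speed at the same r (vis-viva, a = a_t): v_t = √[μ(2/r − 1/a_t)] = 9.124 km/s.
Δv₂ = |v_t − v_c| = |9.124 − 6.814| = 2.310 km/s.

Δv₂ = 2310 m/s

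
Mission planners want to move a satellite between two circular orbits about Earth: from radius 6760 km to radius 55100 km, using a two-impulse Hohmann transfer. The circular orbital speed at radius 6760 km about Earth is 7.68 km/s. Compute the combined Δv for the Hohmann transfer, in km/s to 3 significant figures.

From the circular-orbit relation v² = μ/r at r = 6760 km: μ = v²r = (7.68)² × 6760 = 3.98721×10^5 km³/s².
The Hohmann ellipse has a_t = (r₁ + r₂)/2 = 30930 km.
At r₁ the circular-orbit speed is v₁ = √(μ/r₁) = 7.6800 km/s.
Transfer-orbit speed at r₁ (vis-viva equation): v_p = √[μ(2/r₁ − 1/a_t)] = 10.251 km/s.
First burn Δv₁ = |v_p − v₁| = 2.571 km/s.
Circular speed at r₂: v₂ = √(μ/r₂) = 2.690 km/s.
Transfer-orbit speed at r₂: v_a = √[μ(2/r₂ − 1/a_t)] = 1.258 km/s.
Second burn Δv₂ = |v₂ − v_a| = 1.432 km/s.
Δv = Δv₁ + Δv₂ = 2.571 + 1.432 = 4.003 km/s.

Δv = 4.00 km/s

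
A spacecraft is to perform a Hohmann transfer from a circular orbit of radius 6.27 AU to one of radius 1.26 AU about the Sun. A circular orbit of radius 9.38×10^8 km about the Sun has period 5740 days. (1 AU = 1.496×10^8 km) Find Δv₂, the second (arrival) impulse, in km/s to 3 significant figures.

From Kepler's third law T² = 4π²r³/μ at r = 9.38×10^8 km, T = 5740 days = 5740 × 86400 s = 4.95936×10^8 s: μ = 4π²r³/T² = 1.32470×10^11 km³/s².
In km: r₁ = 6.27 × 1.496×10^8 = 9.37992×10^8 km; r₂ = 1.26 × 1.496×10^8 = 1.88496×10^8 km.
The Hohmann ellipse has a_t = (r₁ + r₂)/2 = 5.63244×10^8 km.
On the circular orbit at r = 1.88496×10^8 km, v_c = √(μ/r) = 26.50986 km/s.
Vis-viva on the transfer ellipse at r = 1.88496×10^8 km gives v_t = √[μ(2/r − 1/a_t)] = 34.21044 km/s.
Δv₂ = |v_t − v_c| = |34.21044 − 26.50986| = 7.701 km/s.

Δv₂ = 7.70 km/s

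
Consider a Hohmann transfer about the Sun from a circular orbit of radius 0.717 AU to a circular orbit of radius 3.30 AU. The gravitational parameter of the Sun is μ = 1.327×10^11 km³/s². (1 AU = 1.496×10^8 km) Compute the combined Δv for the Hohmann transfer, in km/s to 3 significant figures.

In km: r₁ = 0.717 × 1.496×10^8 = 1.072632×10^8 km; r₂ = 3.30 × 1.496×10^8 = 4.9368×10^8 km.
Semi-major axis of the transfer orbit: a_t = (1.072632×10^8 + 4.9368×10^8)/2 = 3.004716×10^8 km.
At r₁ the circular-orbit speed is v₁ = √(μ/r₁) = 35.173 km/s.
On the transfer ellipse at r₁, vis-viva gives v_p = √[μ(2/r₁ − 1/a_t)] = 45.085 km/s.
First burn Δv₁ = |v_p − v₁| = 9.912 km/s.
Circular speed at r₂: v₂ = √(μ/r₂) = 16.395 km/s.
Transfer-orbit speed at r₂: v_a = √[μ(2/r₂ − 1/a_t)] = 9.7957 km/s.
Second burn Δv₂ = |v₂ − v_a| = 6.599 km/s.
Total Δv = Δv₁ + Δv₂ = 16.51 km/s.

Δv = 16.5 km/s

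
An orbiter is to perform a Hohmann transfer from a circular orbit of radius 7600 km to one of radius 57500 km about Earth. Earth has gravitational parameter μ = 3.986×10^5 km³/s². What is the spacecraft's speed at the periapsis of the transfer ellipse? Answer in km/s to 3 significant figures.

v = 9.63 km/s

The Hohmann ellipse has a_t = (r₁ + r₂)/2 = 32550 km.
At periapsis, r = 7600 km.
Applying v² = μ(2/r − 1/a_t): v = 9.625 km/s.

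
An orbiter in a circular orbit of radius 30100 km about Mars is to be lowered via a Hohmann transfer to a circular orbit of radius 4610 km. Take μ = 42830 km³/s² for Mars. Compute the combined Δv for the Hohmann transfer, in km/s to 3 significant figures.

Semi-major axis of the transfer orbit: a_t = (30100 + 4610)/2 = 17355 km.
At r₁ the circular-orbit speed is v₁ = √(μ/r₁) = 1.1929 km/s.
On the transfer ellipse at r₁, v² = μ(2/r − 1/a) gives v_a = √[μ(2/r₁ − 1/a_t)] = 0.61479 km/s.
First burn Δv₁ = |v_a − v₁| = 0.5781 km/s.
Circular speed at r₂: v₂ = √(μ/r₂) = 3.0481 km/s.
Transfer-orbit speed at r₂: v_p = √[μ(2/r₂ − 1/a_t)] = 4.0142 km/s.
Second burn Δv₂ = |v₂ − v_p| = 0.9661 km/s.
Total Δv = Δv₁ + Δv₂ = 1.544 km/s.

Δv = 1.54 km/s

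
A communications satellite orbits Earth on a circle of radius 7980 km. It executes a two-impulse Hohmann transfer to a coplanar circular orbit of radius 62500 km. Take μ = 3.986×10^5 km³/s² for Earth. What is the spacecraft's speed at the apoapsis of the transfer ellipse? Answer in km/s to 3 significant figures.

v = 1.20 km/s

The Hohmann ellipse has a_t = (r₁ + r₂)/2 = 35240 km.
At apoapsis, r = 62500 km.
Vis-viva: v = √[μ(2/r − 1/a_t)] = √[3.986×10^5 × (2/62500 − 1/35240)] = 1.202 km/s.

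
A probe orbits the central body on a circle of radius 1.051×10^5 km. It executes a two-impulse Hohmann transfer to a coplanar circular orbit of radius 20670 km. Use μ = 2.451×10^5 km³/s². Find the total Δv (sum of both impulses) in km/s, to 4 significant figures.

Δv = 1.660 km/s

Semi-major axis of the transfer orbit: a_t = (1.051×10^5 + 20670)/2 = 62885 km.
At r₁ the circular-orbit speed is v₁ = √(μ/r₁) = 1.5271 km/s.
On the transfer ellipse at r₁, vis-viva equation gives v_a = √[μ(2/r₁ − 1/a_t)] = 0.87552 km/s.
First burn Δv₁ = |v_a − v₁| = 0.6516 km/s.
At r₂, v₂ = √(μ/r₂) = 3.444 km/s.
Transfer-orbit speed at r₂: v_p = √[μ(2/r₂ − 1/a_t)] = 4.452 km/s.
Second burn Δv₂ = |v₂ − v_p| = 1.008 km/s.
Δv = Δv₁ + Δv₂ = 0.6516 + 1.008 = 1.660 km/s.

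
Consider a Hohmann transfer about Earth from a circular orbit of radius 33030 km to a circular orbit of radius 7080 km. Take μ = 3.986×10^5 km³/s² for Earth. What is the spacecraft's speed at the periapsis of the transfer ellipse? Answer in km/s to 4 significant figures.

v = 9.629 km/s

Semi-major axis of the transfer orbit: a_t = (33030 + 7080)/2 = 20055 km.
The periapsis of the transfer ellipse is at r = 7080 km.
Vis-viva: v = √[μ(2/r − 1/a_t)] = √[3.986×10^5 × (2/7080 − 1/20055)] = 9.629 km/s.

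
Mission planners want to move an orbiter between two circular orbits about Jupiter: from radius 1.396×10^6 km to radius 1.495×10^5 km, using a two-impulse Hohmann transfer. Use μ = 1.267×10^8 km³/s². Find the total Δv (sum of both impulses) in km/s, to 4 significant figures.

Transfer-ellipse semi-major axis a_t = (r₁ + r₂)/2 = (1.396×10^6 + 1.495×10^5)/2 = 7.7275×10^5 km.
At r₁ the circular-orbit speed is v₁ = √(μ/r₁) = 9.5268 km/s.
Transfer-orbit speed at r₁ (vis-viva equation): v_a = √[μ(2/r₁ − 1/a_t)] = 4.1903 km/s.
First burn Δv₁ = |v_a − v₁| = 5.3365 km/s.
Circular speed at r₂: v₂ = √(μ/r₂) = 29.1117 km/s.
Transfer-orbit speed at r₂: v_p = √[μ(2/r₂ − 1/a_t)] = 39.1283 km/s.
Second burn Δv₂ = |v₂ − v_p| = 10.017 km/s.
Δv = Δv₁ + Δv₂ = 5.3365 + 10.017 = 15.35 km/s.

Δv = 15.35 km/s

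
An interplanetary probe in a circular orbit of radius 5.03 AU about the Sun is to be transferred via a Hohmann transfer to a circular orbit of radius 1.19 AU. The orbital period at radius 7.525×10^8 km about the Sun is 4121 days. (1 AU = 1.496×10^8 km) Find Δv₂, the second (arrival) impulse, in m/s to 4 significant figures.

From Kepler's third law T² = 4π²r³/μ at r = 7.525×10^8 km, T = 4121 days = 4121 × 86400 s = 3.560544×10^8 s: μ = 4π²r³/T² = 1.32693×10^11 km³/s².
In km: r₁ = 5.03 × 1.496×10^8 = 7.52488×10^8 km; r₂ = 1.19 × 1.496×10^8 = 1.78024×10^8 km.
The Hohmann ellipse has a_t = (r₁ + r₂)/2 = 4.65256×10^8 km.
On the circular orbit at r = 1.78024×10^8 km, v_c = √(μ/r) = 27.3013 km/s.
Vis-viva on the transfer ellipse at r = 1.78024×10^8 km gives v_t = √[μ(2/r − 1/a_t)] = 34.7206 km/s.
Δv₂ = |v_t − v_c| = |34.7206 − 27.3013| = 7.419 km/s.

Δv₂ = 7419 m/s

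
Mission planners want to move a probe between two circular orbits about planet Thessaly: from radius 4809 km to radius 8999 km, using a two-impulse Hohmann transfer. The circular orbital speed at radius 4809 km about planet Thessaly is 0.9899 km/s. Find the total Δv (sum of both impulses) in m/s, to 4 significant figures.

From the circular-orbit relation v² = μ/r at r = 4809 km: μ = v²r = (0.9899)² × 4809 = 4712.35 km³/s².
Transfer-ellipse semi-major axis a_t = (r₁ + r₂)/2 = (4809 + 8999)/2 = 6904 km.
At r₁ the circular-orbit speed is v₁ = √(μ/r₁) = 0.9899000 km/s.
On the transfer ellipse at r₁, vis-viva equation gives v_p = √[μ(2/r₁ − 1/a_t)] = 1.130155 km/s.
First burn Δv₁ = |v_p − v₁| = 0.140255 km/s.
Circular speed at r₂: v₂ = √(μ/r₂) = 0.7236384 km/s.
Transfer-orbit speed at r₂: v_a = √[μ(2/r₂ − 1/a_t)] = 0.6039467 km/s.
Second burn Δv₂ = |v₂ − v_a| = 0.119692 km/s.
Δv = Δv₁ + Δv₂ = 0.140255 + 0.119692 = 0.2599 km/s.

Δv = 259.9 m/s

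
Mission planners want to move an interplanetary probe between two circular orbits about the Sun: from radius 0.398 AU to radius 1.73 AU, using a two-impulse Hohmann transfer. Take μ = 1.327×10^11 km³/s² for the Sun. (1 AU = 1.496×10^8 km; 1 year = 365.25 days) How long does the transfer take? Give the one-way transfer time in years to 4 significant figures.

In km: r₁ = 0.398 × 1.496×10^8 = 5.95408×10^7 km; r₂ = 1.73 × 1.496×10^8 = 2.58808×10^8 km.
The Hohmann ellipse has a_t = (r₁ + r₂)/2 = 1.591744×10^8 km.
Half the transfer-orbit period gives t = π√(a_t³/μ) = 1.732×10^7 s.
Converting: 1.732×10^7 s ÷ 3.15576×10^7 s/year (365.25 × 86400) = 0.5488 years.

t = 0.5488 years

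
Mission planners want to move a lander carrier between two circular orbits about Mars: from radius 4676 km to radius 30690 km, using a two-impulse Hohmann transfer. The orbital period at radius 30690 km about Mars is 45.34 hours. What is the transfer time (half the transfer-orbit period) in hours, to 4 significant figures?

t = 9.915 hours

From Kepler's third law T² = 4π²r³/μ at r = 30690 km, T = 45.34 hours = 45.34 × 3600 s = 1.63224×10^5 s: μ = 4π²r³/T² = 42833.4 km³/s².
Transfer-ellipse semi-major axis a_t = (r₁ + r₂)/2 = (4676 + 30690)/2 = 17683 km.
Half the transfer-orbit period gives t = π√(a_t³/μ) = 35694 s.
Converting: 35694 s ÷ 3600 s/hour = 9.915 hours.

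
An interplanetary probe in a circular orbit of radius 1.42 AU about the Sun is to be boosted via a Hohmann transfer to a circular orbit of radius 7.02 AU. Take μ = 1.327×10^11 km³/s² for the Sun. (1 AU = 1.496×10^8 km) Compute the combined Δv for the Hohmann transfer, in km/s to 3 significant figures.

In km: r₁ = 1.42 × 1.496×10^8 = 2.12432×10^8 km; r₂ = 7.02 × 1.496×10^8 = 1.050192×10^9 km.
Transfer-ellipse semi-major axis a_t = (r₁ + r₂)/2 = (2.12432×10^8 + 1.050192×10^9)/2 = 6.31312×10^8 km.
At r₁ the circular-orbit speed is v₁ = √(μ/r₁) = 24.9934 km/s.
Transfer-orbit speed at r₁ (v² = μ(2/r − 1/a)): v_p = √[μ(2/r₁ − 1/a_t)] = 32.2358 km/s.
First burn Δv₁ = |v_p − v₁| = 7.242 km/s.
Circular speed at r₂: v₂ = √(μ/r₂) = 11.241 km/s.
Transfer-orbit speed at r₂: v_a = √[μ(2/r₂ − 1/a_t)] = 6.5206 km/s.
Second burn Δv₂ = |v₂ − v_a| = 4.720 km/s.
Total Δv = Δv₁ + Δv₂ = 11.96 km/s.

Δv = 12.0 km/s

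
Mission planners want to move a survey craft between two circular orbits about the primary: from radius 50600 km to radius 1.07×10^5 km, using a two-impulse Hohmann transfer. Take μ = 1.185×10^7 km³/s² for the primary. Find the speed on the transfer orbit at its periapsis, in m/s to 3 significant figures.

v = 17800 m/s

Semi-major axis of the transfer orbit: a_t = (50600 + 1.070×10^5)/2 = 78800 km.
At periapsis, r = 50600 km.
From the vis-viva equation, v = √[μ(2/r − 1/a_t)] = 17.83 km/s.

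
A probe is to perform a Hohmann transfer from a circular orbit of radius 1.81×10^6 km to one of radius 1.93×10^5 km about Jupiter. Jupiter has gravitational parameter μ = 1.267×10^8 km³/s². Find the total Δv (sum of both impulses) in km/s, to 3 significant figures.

Transfer-ellipse semi-major axis a_t = (r₁ + r₂)/2 = (1.810×10^6 + 1.930×10^5)/2 = 1.0015×10^6 km.
At r₁ the circular-orbit speed is v₁ = √(μ/r₁) = 8.367 km/s.
On the transfer ellipse at r₁, vis-viva equation gives v_a = √[μ(2/r₁ − 1/a_t)] = 3.673 km/s.
First burn Δv₁ = |v_a − v₁| = 4.694 km/s.
At r₂, v₂ = √(μ/r₂) = 25.622 km/s.
Transfer-orbit speed at r₂: v_p = √[μ(2/r₂ − 1/a_t)] = 34.445 km/s.
Second burn Δv₂ = |v₂ − v_p| = 8.823 km/s.
Total Δv = Δv₁ + Δv₂ = 13.52 km/s.

Δv = 13.5 km/s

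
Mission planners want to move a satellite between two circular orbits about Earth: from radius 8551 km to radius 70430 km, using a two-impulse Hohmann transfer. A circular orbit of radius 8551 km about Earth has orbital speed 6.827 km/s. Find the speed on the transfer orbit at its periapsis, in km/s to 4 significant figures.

From the circular-orbit relation v² = μ/r at r = 8551 km: μ = v²r = (6.827)² × 8551 = 3.98544×10^5 km³/s².
Semi-major axis of the transfer orbit: a_t = (8551 + 70430)/2 = 39490.5 km.
At periapsis, r = 8551 km.
Vis-viva: v = √[μ(2/r − 1/a_t)] = √[3.98544×10^5 × (2/8551 − 1/39490.5)] = 9.117 km/s.

v = 9.117 km/s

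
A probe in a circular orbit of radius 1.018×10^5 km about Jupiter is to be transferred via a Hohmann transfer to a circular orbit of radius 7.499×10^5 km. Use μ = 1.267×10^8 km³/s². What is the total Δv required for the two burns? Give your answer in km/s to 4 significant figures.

Δv = 18.18 km/s

The Hohmann ellipse has a_t = (r₁ + r₂)/2 = 4.2585×10^5 km.
Circular speed at r₁: v₁ = √(μ/r₁) = √(1.267×10^8/1.018×10^5) = 35.28 km/s.
Transfer-orbit speed at r₁ (v² = μ(2/r − 1/a)): v_p = √[μ(2/r₁ − 1/a_t)] = 46.82 km/s.
First burn Δv₁ = |v_p − v₁| = 11.54 km/s.
At r₂, v₂ = √(μ/r₂) = 12.998 km/s.
Transfer-orbit speed at r₂: v_a = √[μ(2/r₂ − 1/a_t)] = 6.3552 km/s.
Second burn Δv₂ = |v₂ − v_a| = 6.643 km/s.
Total Δv = Δv₁ + Δv₂ = 18.18 km/s.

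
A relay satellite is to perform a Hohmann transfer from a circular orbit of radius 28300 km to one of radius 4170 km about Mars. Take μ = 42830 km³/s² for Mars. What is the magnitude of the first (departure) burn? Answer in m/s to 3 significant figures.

The Hohmann ellipse has a_t = (r₁ + r₂)/2 = 16235 km.
Circular speed at r = 28300 km: v_c = √(μ/r) = 1.2302 km/s.
Transfer-orbit speed at the same r (vis-viva, a = a_t): v_t = √[μ(2/r − 1/a_t)] = 0.62348 km/s.
Δv₁ = |v_t − v_c| = |0.62348 − 1.2302| = 0.6067 km/s.

Δv₁ = 607 m/s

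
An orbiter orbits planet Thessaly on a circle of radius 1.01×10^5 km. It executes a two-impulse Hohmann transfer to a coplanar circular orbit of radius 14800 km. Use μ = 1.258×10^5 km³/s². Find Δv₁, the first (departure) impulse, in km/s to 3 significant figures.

Transfer-ellipse semi-major axis a_t = (r₁ + r₂)/2 = (1.010×10^5 + 14800)/2 = 57900 km.
Circular speed at r = 1.010×10^5 km: v_c = √(μ/r) = 1.116 km/s.
Transfer-orbit speed at the same r (vis-viva, a = a_t): v_t = √[μ(2/r − 1/a_t)] = 0.5642 km/s.
Δv₁ = |v_t − v_c| = |0.5642 − 1.116| = 0.5518 km/s.

Δv₁ = 0.552 km/s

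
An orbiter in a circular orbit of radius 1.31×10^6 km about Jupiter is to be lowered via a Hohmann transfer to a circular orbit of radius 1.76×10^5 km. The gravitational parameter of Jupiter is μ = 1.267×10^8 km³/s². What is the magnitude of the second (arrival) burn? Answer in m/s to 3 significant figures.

Δv₂ = 8800 m/s

Transfer-ellipse semi-major axis a_t = (r₁ + r₂)/2 = (1.310×10^6 + 1.760×10^5)/2 = 7.430×10^5 km.
Circular speed at r = 1.760×10^5 km: v_c = √(μ/r) = 26.831 km/s.
Transfer-orbit speed at the same r (vis-viva, a = a_t): v_t = √[μ(2/r − 1/a_t)] = 35.627 km/s.
Δv₂ = |v_t − v_c| = |35.627 − 26.831| = 8.796 km/s.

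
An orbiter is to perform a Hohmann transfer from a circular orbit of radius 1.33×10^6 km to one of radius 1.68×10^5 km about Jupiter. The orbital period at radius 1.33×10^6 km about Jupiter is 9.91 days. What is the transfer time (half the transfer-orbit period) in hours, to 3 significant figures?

From Kepler's third law T² = 4π²r³/μ at r = 1.33×10^6 km, T = 9.91 days = 9.91 × 86400 s = 8.56224×10^5 s: μ = 4π²r³/T² = 1.26689×10^8 km³/s².
Transfer-ellipse semi-major axis a_t = (r₁ + r₂)/2 = (1.330×10^6 + 1.680×10^5)/2 = 7.490×10^5 km.
Transfer time t = π√(a_t³/μ) = π√((7.490×10^5)³ / 1.26689×10^8) = 1.8093×10^5 s.
Converting: 1.8093×10^5 s ÷ 3600 s/hour = 50.3 hours.

t = 50.3 hours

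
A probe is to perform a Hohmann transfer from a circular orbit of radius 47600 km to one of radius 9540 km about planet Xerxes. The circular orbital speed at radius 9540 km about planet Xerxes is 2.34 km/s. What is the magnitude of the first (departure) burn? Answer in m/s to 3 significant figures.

From the circular-orbit relation v² = μ/r at r = 9540 km: μ = v²r = (2.34)² × 9540 = 52237.2 km³/s².
Transfer-ellipse semi-major axis a_t = (r₁ + r₂)/2 = (47600 + 9540)/2 = 28570 km.
On the circular orbit at r = 47600 km, v_c = √(μ/r) = 1.04758 km/s.
Vis-viva on the transfer ellipse at r = 47600 km gives v_t = √[μ(2/r − 1/a_t)] = 0.605349 km/s.
Δv₁ = |v_t − v_c| = |0.605349 − 1.04758| = 0.4422 km/s.

Δv₁ = 442 m/s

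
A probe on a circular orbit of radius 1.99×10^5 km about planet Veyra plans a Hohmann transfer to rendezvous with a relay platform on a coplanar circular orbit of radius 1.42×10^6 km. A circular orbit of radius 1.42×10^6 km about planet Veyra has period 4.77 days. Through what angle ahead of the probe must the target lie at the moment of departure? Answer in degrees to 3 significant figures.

From Kepler's third law T² = 4π²r³/μ at r = 1.42×10^6 km, T = 4.77 days = 4.77 × 86400 s = 4.12128×10^5 s: μ = 4π²r³/T² = 6.65519×10^8 km³/s².
The Hohmann ellipse has a_t = (r₁ + r₂)/2 = 8.095×10^5 km.
Transfer time t = π√(a_t³/μ) = 88694 s.
Target angular speed ω₂ = √(μ/r₂³) = 1.5246×10^-5 rad/s.
Angle swept by the target during transfer: ω₂·t = 1.3522 rad = 77.48°.
Arrival is 180° from departure on the ellipse, so φ = 180° − 77.48° = 103°.

φ = 103°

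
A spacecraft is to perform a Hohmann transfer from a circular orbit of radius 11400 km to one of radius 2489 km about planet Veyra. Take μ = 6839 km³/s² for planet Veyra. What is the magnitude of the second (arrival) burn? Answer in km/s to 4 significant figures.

Transfer-ellipse semi-major axis a_t = (r₁ + r₂)/2 = (11400 + 2489)/2 = 6944.5 km.
On the circular orbit at r = 2489 km, v_c = √(μ/r) = 1.6576 km/s.
Transfer-orbit speed at the same r (vis-viva, a = a_t): v_t = √[μ(2/r − 1/a_t)] = 2.1238 km/s.
Δv₂ = |v_t − v_c| = |2.1238 − 1.6576| = 0.4662 km/s.

Δv₂ = 0.4662 km/s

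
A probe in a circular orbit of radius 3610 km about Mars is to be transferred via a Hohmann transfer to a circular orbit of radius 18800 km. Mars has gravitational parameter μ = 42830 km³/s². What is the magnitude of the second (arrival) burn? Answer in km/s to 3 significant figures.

The Hohmann ellipse has a_t = (r₁ + r₂)/2 = 11205 km.
Circular speed at r = 18800 km: v_c = √(μ/r) = 1.50937 km/s.
Vis-viva on the transfer ellipse at r = 18800 km gives v_t = √[μ(2/r − 1/a_t)] = 0.856728 km/s.
Δv₂ = |v_t − v_c| = |0.856728 − 1.50937| = 0.6526 km/s.

Δv₂ = 0.653 km/s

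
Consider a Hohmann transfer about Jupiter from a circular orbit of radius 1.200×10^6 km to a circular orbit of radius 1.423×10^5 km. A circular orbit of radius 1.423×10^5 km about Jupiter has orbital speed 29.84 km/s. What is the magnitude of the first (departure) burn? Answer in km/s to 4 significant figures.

From the circular-orbit relation v² = μ/r at r = 1.423×10^5 km: μ = v²r = (29.84)² × 1.423×10^5 = 1.26708×10^8 km³/s².
Transfer-ellipse semi-major axis a_t = (r₁ + r₂)/2 = (1.200×10^6 + 1.423×10^5)/2 = 6.7115×10^5 km.
Circular speed at r = 1.200×10^6 km: v_c = √(μ/r) = 10.2757 km/s.
Transfer-orbit speed at the same r (vis-viva, a = a_t): v_t = √[μ(2/r − 1/a_t)] = 4.73155 km/s.
Δv₁ = |v_t − v_c| = |4.73155 − 10.2757| = 5.544 km/s.

Δv₁ = 5.544 km/s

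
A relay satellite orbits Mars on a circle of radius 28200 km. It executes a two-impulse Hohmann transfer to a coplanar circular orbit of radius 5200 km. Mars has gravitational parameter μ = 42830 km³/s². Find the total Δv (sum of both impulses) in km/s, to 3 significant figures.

Δv = 1.40 km/s

The Hohmann ellipse has a_t = (r₁ + r₂)/2 = 16700 km.
At r₁ the circular-orbit speed is v₁ = √(μ/r₁) = 1.2324 km/s.
Transfer-orbit speed at r₁ (vis-viva equation): v_a = √[μ(2/r₁ − 1/a_t)] = 0.68769 km/s.
First burn Δv₁ = |v_a − v₁| = 0.5447 km/s.
Circular speed at r₂: v₂ = √(μ/r₂) = 2.8699 km/s.
Transfer-orbit speed at r₂: v_p = √[μ(2/r₂ − 1/a_t)] = 3.7294 km/s.
Second burn Δv₂ = |v₂ − v_p| = 0.8595 km/s.
Δv = Δv₁ + Δv₂ = 0.5447 + 0.8595 = 1.404 km/s.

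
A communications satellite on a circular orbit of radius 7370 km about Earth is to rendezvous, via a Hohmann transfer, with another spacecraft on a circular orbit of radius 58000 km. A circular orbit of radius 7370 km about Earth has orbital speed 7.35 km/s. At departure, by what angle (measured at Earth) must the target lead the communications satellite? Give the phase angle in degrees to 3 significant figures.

From the circular-orbit relation v² = μ/r at r = 7370 km: μ = v²r = (7.35)² × 7370 = 3.98146×10^5 km³/s².
Semi-major axis of the transfer orbit: a_t = (7370 + 58000)/2 = 32685 km.
The half-period of the transfer ellipse is t = π√(a_t³/μ) = 29420 s.
The target's mean motion on its circular orbit is ω₂ = √(μ/r₂³) = 4.517×10^-5 rad/s.
Angle swept by the target during transfer: ω₂·t = 1.329 rad = 76.15°.
Arrival is 180° from departure on the ellipse, so φ = 180° − 76.15° = 104°.

φ = 104°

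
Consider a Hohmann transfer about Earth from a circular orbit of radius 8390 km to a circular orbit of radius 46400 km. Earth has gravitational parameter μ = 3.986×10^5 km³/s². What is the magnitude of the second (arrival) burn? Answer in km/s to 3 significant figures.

Δv₂ = 1.31 km/s

The Hohmann ellipse has a_t = (r₁ + r₂)/2 = 27395 km.
Circular speed at r = 46400 km: v_c = √(μ/r) = 2.931 km/s.
Vis-viva on the transfer ellipse at r = 46400 km gives v_t = √[μ(2/r − 1/a_t)] = 1.622 km/s.
Δv₂ = |v_t − v_c| = |1.622 − 2.931| = 1.309 km/s.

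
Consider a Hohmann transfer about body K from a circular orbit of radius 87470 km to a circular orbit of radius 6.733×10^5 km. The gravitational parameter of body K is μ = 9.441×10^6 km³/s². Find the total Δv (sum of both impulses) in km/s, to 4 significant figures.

The Hohmann ellipse has a_t = (r₁ + r₂)/2 = 3.80385×10^5 km.
At r₁ the circular-orbit speed is v₁ = √(μ/r₁) = 10.389 km/s.
Transfer-orbit speed at r₁ (v² = μ(2/r − 1/a)): v_p = √[μ(2/r₁ − 1/a_t)] = 13.822 km/s.
First burn Δv₁ = |v_p − v₁| = 3.433 km/s.
At r₂, v₂ = √(μ/r₂) = 3.745 km/s.
Transfer-orbit speed at r₂: v_a = √[μ(2/r₂ − 1/a_t)] = 1.796 km/s.
Second burn Δv₂ = |v₂ − v_a| = 1.949 km/s.
Δv = Δv₁ + Δv₂ = 3.433 + 1.949 = 5.382 km/s.

Δv = 5.382 km/s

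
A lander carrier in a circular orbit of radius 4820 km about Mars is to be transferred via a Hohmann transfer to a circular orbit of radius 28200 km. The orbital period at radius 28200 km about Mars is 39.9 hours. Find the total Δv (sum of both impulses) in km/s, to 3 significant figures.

From Kepler's third law T² = 4π²r³/μ at r = 28200 km, T = 39.9 hours = 39.9 × 3600 s = 1.4364×10^5 s: μ = 4π²r³/T² = 42909.8 km³/s².
Transfer-ellipse semi-major axis a_t = (r₁ + r₂)/2 = (4820 + 28200)/2 = 16510 km.
Circular speed at r₁: v₁ = √(μ/r₁) = √(42909.8/4820) = 2.9837 km/s.
On the transfer ellipse at r₁, vis-viva equation gives v_p = √[μ(2/r₁ − 1/a_t)] = 3.8995 km/s.
First burn Δv₁ = |v_p − v₁| = 0.9158 km/s.
Circular speed at r₂: v₂ = √(μ/r₂) = 1.2335 km/s.
Transfer-orbit speed at r₂: v_a = √[μ(2/r₂ − 1/a_t)] = 0.66651 km/s.
Second burn Δv₂ = |v₂ − v_a| = 0.5670 km/s.
Total Δv = Δv₁ + Δv₂ = 1.483 km/s.

Δv = 1.48 km/s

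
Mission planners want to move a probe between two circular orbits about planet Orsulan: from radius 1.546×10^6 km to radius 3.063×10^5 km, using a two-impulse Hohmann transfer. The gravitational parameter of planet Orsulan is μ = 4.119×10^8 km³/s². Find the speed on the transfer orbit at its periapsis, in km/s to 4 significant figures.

Semi-major axis of the transfer orbit: a_t = (1.546×10^6 + 3.063×10^5)/2 = 9.2615×10^5 km.
At periapsis, r = 3.063×10^5 km.
Vis-viva: v = √[μ(2/r − 1/a_t)] = √[4.119×10^8 × (2/3.063×10^5 − 1/9.2615×10^5)] = 47.38 km/s.

v = 47.38 km/s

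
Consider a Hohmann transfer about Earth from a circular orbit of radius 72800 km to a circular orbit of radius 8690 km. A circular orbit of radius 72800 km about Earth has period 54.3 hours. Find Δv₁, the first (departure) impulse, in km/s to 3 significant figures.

Δv₁ = 1.26 km/s

From Kepler's third law T² = 4π²r³/μ at r = 72800 km, T = 54.3 hours = 54.3 × 3600 s = 1.9548×10^5 s: μ = 4π²r³/T² = 3.98611×10^5 km³/s².
Transfer-ellipse semi-major axis a_t = (r₁ + r₂)/2 = (72800 + 8690)/2 = 40745 km.
Circular speed at r = 72800 km: v_c = √(μ/r) = 2.340 km/s.
Transfer-orbit speed at the same r (vis-viva, a = a_t): v_t = √[μ(2/r − 1/a_t)] = 1.081 km/s.
Δv₁ = |v_t − v_c| = |1.081 − 2.340| = 1.259 km/s.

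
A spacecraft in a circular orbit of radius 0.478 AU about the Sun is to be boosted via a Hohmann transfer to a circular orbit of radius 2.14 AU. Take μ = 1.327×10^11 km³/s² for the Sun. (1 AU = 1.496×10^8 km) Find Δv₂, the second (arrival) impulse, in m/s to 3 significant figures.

Δv₂ = 8060 m/s

In km: r₁ = 0.478 × 1.496×10^8 = 7.15088×10^7 km; r₂ = 2.14 × 1.496×10^8 = 3.20144×10^8 km.
Transfer-ellipse semi-major axis a_t = (r₁ + r₂)/2 = (7.15088×10^7 + 3.20144×10^8)/2 = 1.958264×10^8 km.
Circular speed at r = 3.20144×10^8 km: v_c = √(μ/r) = 20.359 km/s.
Vis-viva on the transfer ellipse at r = 3.20144×10^8 km gives v_t = √[μ(2/r − 1/a_t)] = 12.303 km/s.
Δv₂ = |v_t − v_c| = |12.303 − 20.359| = 8.056 km/s.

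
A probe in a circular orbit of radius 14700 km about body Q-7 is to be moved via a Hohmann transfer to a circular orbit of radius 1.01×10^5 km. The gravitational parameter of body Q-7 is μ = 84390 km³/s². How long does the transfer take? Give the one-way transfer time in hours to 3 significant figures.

Semi-major axis of the transfer orbit: a_t = (14700 + 1.010×10^5)/2 = 57850 km.
By Kepler's third law the transfer-orbit period is T = 2π√(a_t³/μ), so t = T/2 = 1.505×10^5 s.
Converting: 1.505×10^5 s ÷ 3600 s/hour = 41.8 hours.

t = 41.8 hours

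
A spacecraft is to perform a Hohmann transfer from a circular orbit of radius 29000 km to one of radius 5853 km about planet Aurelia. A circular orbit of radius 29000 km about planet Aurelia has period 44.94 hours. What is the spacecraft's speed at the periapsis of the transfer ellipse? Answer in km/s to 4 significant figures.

v = 3.234 km/s

From Kepler's third law T² = 4π²r³/μ at r = 29000 km, T = 44.94 hours = 44.94 × 3600 s = 1.61784×10^5 s: μ = 4π²r³/T² = 36786.0 km³/s².
Transfer-ellipse semi-major axis a_t = (r₁ + r₂)/2 = (29000 + 5853)/2 = 17426.5 km.
The periapsis of the transfer ellipse is at r = 5853 km.
Vis-viva: v = √[μ(2/r − 1/a_t)] = √[36786.0 × (2/5853 − 1/17426.5)] = 3.234 km/s.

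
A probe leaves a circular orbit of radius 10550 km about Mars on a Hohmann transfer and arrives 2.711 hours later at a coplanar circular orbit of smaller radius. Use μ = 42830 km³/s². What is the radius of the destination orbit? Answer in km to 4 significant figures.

r₂ = 4348 km

Transfer time t = 2.711 hours = 9759.6 s, and t = π√(a_t³/μ).
So a_t = (μ t²/π²)^(1/3) = (42830 × (9759.6)² / π²)^(1/3) = 7449.1 km.
Since a_t = (r₁ + r₂)/2, r₂ = 2a_t − r₁ = 2×7449.1 − 10550 = 4348.2 km.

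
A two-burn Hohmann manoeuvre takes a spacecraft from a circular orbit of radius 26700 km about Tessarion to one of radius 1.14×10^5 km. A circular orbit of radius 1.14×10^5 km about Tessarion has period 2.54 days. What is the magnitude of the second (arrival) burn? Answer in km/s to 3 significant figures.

From Kepler's third law T² = 4π²r³/μ at r = 1.14×10^5 km, T = 2.54 days = 2.54 × 86400 s = 2.19456×10^5 s: μ = 4π²r³/T² = 1.21445×10^6 km³/s².
The Hohmann ellipse has a_t = (r₁ + r₂)/2 = 70350 km.
Circular speed at r = 1.140×10^5 km: v_c = √(μ/r) = 3.264 km/s.
Transfer-orbit speed at the same r (vis-viva, a = a_t): v_t = √[μ(2/r − 1/a_t)] = 2.011 km/s.
Δv₂ = |v_t − v_c| = |2.011 − 3.264| = 1.253 km/s.

Δv₂ = 1.25 km/s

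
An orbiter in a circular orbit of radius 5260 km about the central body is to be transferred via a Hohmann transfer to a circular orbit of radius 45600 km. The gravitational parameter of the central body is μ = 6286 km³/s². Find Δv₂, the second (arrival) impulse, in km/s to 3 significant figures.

Δv₂ = 0.202 km/s

Transfer-ellipse semi-major axis a_t = (r₁ + r₂)/2 = (5260 + 45600)/2 = 25430 km.
Circular speed at r = 45600 km: v_c = √(μ/r) = 0.3713 km/s.
Transfer-orbit speed at the same r (vis-viva, a = a_t): v_t = √[μ(2/r − 1/a_t)] = 0.1689 km/s.
Δv₂ = |v_t − v_c| = |0.1689 − 0.3713| = 0.2024 km/s.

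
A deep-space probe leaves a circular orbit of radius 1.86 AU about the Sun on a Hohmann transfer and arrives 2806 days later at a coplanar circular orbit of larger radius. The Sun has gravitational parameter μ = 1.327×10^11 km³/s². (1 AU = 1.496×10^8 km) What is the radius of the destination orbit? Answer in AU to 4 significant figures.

In km: r₁ = 1.86 × 1.496×10^8 = 2.78256×10^8 km.
Transfer time t = 2806 days = 2.424384×10^8 s, and t = π√(a_t³/μ).
So a_t = (μ t²/π²)^(1/3) = (1.327×10^11 × (2.424384×10^8)² / π²)^(1/3) = 9.2454×10^8 km.
Since a_t = (r₁ + r₂)/2, r₂ = 2a_t − r₁ = 2×9.2454×10^8 − 2.78256×10^8 = 1.570824×10^9 km.
In AU: r₂ = 1.570824×10^9 / 1.496×10^8 = 10.50 AU.

r₂ = 10.50 AU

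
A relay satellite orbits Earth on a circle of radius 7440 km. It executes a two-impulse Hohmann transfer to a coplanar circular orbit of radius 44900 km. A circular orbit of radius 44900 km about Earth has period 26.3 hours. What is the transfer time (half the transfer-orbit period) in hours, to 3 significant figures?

From Kepler's third law T² = 4π²r³/μ at r = 44900 km, T = 26.3 hours = 26.3 × 3600 s = 94680 s: μ = 4π²r³/T² = 3.98641×10^5 km³/s².
Transfer-ellipse semi-major axis a_t = (r₁ + r₂)/2 = (7440 + 44900)/2 = 26170 km.
Half the transfer-orbit period gives t = π√(a_t³/μ) = 21070 s.
Converting: 21070 s ÷ 3600 s/hour = 5.85 hours.

t = 5.85 hours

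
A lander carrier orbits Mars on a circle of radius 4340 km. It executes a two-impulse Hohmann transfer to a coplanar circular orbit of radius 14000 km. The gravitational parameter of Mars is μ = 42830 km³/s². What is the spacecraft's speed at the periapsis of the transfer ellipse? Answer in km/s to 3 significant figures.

Transfer-ellipse semi-major axis a_t = (r₁ + r₂)/2 = (4340 + 14000)/2 = 9170 km.
At periapsis, r = 4340 km.
Vis-viva: v = √[μ(2/r − 1/a_t)] = √[42830 × (2/4340 − 1/9170)] = 3.882 km/s.

v = 3.88 km/s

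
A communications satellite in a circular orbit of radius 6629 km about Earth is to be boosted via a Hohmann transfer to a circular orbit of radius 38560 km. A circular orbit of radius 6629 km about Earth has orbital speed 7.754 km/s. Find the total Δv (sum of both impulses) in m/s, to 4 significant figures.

From the circular-orbit relation v² = μ/r at r = 6629 km: μ = v²r = (7.754)² × 6629 = 3.98565×10^5 km³/s².
Transfer-ellipse semi-major axis a_t = (r₁ + r₂)/2 = (6629 + 38560)/2 = 22594.5 km.
At r₁ the circular-orbit speed is v₁ = √(μ/r₁) = 7.75400 km/s.
Transfer-orbit speed at r₁ (vis-viva equation): v_p = √[μ(2/r₁ − 1/a_t)] = 10.1296 km/s.
First burn Δv₁ = |v_p − v₁| = 2.3756 km/s.
Circular speed at r₂: v₂ = √(μ/r₂) = 3.2150 km/s.
Transfer-orbit speed at r₂: v_a = √[μ(2/r₂ − 1/a_t)] = 1.7414 km/s.
Second burn Δv₂ = |v₂ − v_a| = 1.4736 km/s.
Δv = Δv₁ + Δv₂ = 2.3756 + 1.4736 = 3.849 km/s.

Δv = 3849 m/s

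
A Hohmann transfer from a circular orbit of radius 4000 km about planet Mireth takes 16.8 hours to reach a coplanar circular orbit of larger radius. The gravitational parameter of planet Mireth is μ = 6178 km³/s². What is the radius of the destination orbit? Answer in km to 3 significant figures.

r₂ = 22400 km

Transfer time t = 16.8 hours = 60480 s, and t = π√(a_t³/μ).
So a_t = (μ t²/π²)^(1/3) = (6178 × (60480)² / π²)^(1/3) = 13180 km.
Since a_t = (r₁ + r₂)/2, r₂ = 2a_t − r₁ = 2×13180 − 4000 = 22360 km.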